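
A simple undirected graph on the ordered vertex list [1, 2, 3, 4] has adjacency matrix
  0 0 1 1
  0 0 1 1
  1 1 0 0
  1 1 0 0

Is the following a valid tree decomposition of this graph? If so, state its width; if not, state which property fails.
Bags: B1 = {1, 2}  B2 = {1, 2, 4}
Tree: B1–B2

A tree decomposition must satisfy three properties: every vertex lies in some bag; for every edge, both endpoints lie together in some bag; and for every vertex, the bags containing it form a connected subtree. Here vertex 3 appears in no bag, so the decomposition is invalid.

No — vertex 3 appears in no bag.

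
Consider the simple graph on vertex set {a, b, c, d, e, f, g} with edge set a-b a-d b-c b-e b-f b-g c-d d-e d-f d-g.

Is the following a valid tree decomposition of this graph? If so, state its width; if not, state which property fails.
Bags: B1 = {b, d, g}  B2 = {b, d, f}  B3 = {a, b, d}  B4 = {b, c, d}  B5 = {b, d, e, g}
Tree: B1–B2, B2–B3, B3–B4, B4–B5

No — bags containing vertex g are not connected in the tree.

A tree decomposition must satisfy three properties: every vertex lies in some bag; for every edge, both endpoints lie together in some bag; and for every vertex, the bags containing it form a connected subtree. Here bags containing vertex g are not connected in the tree, so the decomposition is invalid.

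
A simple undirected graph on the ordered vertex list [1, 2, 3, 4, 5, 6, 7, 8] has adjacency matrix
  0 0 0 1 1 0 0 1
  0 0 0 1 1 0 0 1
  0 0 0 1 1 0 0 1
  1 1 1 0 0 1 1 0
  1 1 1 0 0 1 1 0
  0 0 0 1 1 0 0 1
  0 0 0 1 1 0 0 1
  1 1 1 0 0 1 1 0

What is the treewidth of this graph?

A width-3 tree decomposition is:
Bags: B1 = {1, 4, 5, 8}  B2 = {2, 4, 5, 8}  B3 = {4, 5, 6, 8}  B4 = {3, 4, 5, 8}  B5 = {4, 5, 7, 8}
Tree: B1–B2, B2–B3, B3–B4, B4–B5
The largest bag has 4 vertices, giving width 3; this decomposition certifies tw(G) ≤ 3. For the lower bound: the 4 vertex sets {1,5}, {2,4}, {8}, {6} are disjoint, each induces a connected subgraph, and every pair is joined by at least one edge of G. Contracting each set to a single vertex therefore yields K_{4} as a minor, and since treewidth is minor-monotone, tw(G) ≥ tw(K_{4}) = 3. Hence tw(G) = 3 exactly.

3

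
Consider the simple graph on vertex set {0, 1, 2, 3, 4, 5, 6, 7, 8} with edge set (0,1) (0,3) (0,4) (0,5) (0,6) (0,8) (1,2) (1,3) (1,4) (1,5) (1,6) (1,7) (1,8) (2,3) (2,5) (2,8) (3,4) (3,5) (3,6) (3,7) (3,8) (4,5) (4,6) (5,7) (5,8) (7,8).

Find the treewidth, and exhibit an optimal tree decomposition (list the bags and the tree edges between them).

Treewidth 4.
One such decomposition:
Bags: B1 = {0, 1, 3, 5, 8}  B2 = {0, 1, 3, 4, 5}  B3 = {1, 2, 3, 5, 8}  B4 = {1, 3, 5, 7, 8}  B5 = {0, 1, 3, 4, 6}
Tree: B1–B2, B1–B3, B3–B4, B2–B5

The largest bag has 5 vertices, giving width 4; this decomposition certifies tw(G) ≤ 4. For the lower bound, the 5 vertices {0, 1, 3, 5, 8} are pairwise adjacent, and any tree decomposition puts a clique entirely inside one bag — forcing width ≥ 4. The upper and lower bounds meet at 4, so that is the treewidth.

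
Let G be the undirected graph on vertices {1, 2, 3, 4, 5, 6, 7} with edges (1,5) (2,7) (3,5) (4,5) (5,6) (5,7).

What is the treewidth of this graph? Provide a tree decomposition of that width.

Treewidth 1.
One such decomposition:
Bags: B1 = {4, 5}  B2 = {5, 7}  B3 = {1, 5}  B4 = {5, 6}  B5 = {2, 7}  B6 = {3, 5}
Tree: B1–B2, B2–B3, B2–B4, B2–B5, B4–B6

Every bag has size at most 2, so the width is 2 − 1 = 1 and tw(G) ≤ 1. Any graph with an edge has treewidth ≥ 1, and G has the edge 4–5. Therefore the treewidth is 1.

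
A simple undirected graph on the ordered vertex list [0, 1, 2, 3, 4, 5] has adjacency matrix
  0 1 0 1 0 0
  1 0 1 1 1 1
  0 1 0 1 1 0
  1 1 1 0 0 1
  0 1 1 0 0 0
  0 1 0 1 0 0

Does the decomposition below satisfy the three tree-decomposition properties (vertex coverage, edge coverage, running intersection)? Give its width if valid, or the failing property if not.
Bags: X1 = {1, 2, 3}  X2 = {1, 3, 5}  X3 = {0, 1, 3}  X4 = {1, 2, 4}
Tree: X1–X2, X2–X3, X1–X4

Yes; width 2.

Every vertex of G appears in some bag (union = {0, 1, 2, 3, 4, 5}); every edge is covered by a bag; and for each vertex v the set of bags containing v is connected in the bag tree. The decomposition is therefore valid. The largest bag has 3 vertices, so the width is 2.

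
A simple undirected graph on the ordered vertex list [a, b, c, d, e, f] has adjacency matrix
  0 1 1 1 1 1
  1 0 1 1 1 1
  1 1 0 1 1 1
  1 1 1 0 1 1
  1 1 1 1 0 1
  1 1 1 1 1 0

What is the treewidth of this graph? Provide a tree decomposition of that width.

Treewidth 5.
One optimal decomposition is:
Bags: B1 = {a, b, c, d, e, f}
Tree: (single bag)

A single bag containing all 6 vertices is trivially a valid decomposition of width 5. For the lower bound, the 6 vertices {a, b, c, d, e, f} are pairwise adjacent, and any tree decomposition puts a clique entirely inside one bag — forcing width ≥ 5. Therefore the treewidth is 5.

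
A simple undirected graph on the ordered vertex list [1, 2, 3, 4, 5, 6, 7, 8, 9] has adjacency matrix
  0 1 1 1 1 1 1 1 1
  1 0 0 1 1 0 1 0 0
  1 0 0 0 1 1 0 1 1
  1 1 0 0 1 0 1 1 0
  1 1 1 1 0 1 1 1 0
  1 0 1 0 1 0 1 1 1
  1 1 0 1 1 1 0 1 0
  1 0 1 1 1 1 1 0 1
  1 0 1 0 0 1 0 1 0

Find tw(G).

A width-4 tree decomposition is:
Bags: B1 = {1, 4, 5, 7, 8}  B2 = {1, 2, 4, 5, 7}  B3 = {1, 5, 6, 7, 8}  B4 = {1, 3, 5, 6, 8}  B5 = {1, 3, 6, 8, 9}
Tree: B1–B2, B1–B3, B3–B4, B4–B5
Each bag holds 5 vertices, so the decomposition has width 4, which upper-bounds the treewidth. On the other hand G contains the 5-clique {1, 3, 6, 8, 9}. A clique must lie in a single bag of any decomposition, so no decomposition can have width below 4. Combining the bounds, tw(G) = 4.

4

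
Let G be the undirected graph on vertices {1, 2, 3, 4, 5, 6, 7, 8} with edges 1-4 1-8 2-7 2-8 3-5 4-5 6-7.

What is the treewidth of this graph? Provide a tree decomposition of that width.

The largest bag has 2 vertices, giving width 1; this decomposition certifies tw(G) ≤ 1. Since G has at least one edge (e.g. 3–5), it is not an edgeless graph, so tw(G) ≥ 1. Hence tw(G) = 1 exactly.

Treewidth 1.
Bags: B1 = {3, 5}  B2 = {4, 5}  B3 = {1, 4}  B4 = {1, 8}  B5 = {2, 8}  B6 = {2, 7}  B7 = {6, 7}
Tree: B1–B2, B2–B3, B3–B4, B4–B5, B5–B6, B6–B7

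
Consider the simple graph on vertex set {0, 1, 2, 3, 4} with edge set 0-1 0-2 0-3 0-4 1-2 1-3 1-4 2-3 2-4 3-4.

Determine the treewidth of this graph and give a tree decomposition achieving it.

With just one bag of size 5, the width is 5 − 1 = 4, so tw(G) ≤ 4. For the lower bound, the 5 vertices {0, 1, 2, 3, 4} are pairwise adjacent, and any tree decomposition puts a clique entirely inside one bag — forcing width ≥ 4. Combining the bounds, tw(G) = 4.

Treewidth 4.
Bags: B1 = {0, 1, 2, 3, 4}
Tree: (single bag)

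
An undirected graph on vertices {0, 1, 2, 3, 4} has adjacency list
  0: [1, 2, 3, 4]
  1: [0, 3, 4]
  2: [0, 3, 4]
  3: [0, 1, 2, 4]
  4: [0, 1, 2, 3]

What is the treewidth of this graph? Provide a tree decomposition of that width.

Every bag has size at most 4, so the width is 4 − 1 = 3 and tw(G) ≤ 3. For the lower bound, the 4 vertices {0, 1, 3, 4} are pairwise adjacent, and any tree decomposition puts a clique entirely inside one bag — forcing width ≥ 3. Therefore the treewidth is 3.

Treewidth 3.
Bags: B1 = {0, 2, 3, 4}  B2 = {0, 1, 3, 4}
Tree: B1–B2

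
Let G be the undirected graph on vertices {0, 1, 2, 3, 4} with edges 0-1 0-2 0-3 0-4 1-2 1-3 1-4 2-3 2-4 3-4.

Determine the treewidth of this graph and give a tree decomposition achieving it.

A single bag containing all 5 vertices is trivially a valid decomposition of width 4. On the other hand G contains the 5-clique {0, 1, 2, 3, 4}. A clique must lie in a single bag of any decomposition, so no decomposition can have width below 4. Therefore the treewidth is 4.

Treewidth 4.
One such decomposition:
Bags: B1 = {0, 1, 2, 3, 4}
Tree: (single bag)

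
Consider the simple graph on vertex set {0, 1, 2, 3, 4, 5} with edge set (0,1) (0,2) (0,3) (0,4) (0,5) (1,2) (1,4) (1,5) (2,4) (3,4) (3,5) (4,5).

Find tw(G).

A width-3 tree decomposition is:
Bags: B1 = {0, 1, 4, 5}  B2 = {0, 3, 4, 5}  B3 = {0, 1, 2, 4}
Tree: B1–B2, B1–B3
The largest bag has 4 vertices, giving width 3; this decomposition certifies tw(G) ≤ 3. Conversely, {0, 1, 2, 4} is a clique of size 4, and the vertices of any clique must share a bag in every tree decomposition; so some bag has ≥ 4 vertices and tw(G) ≥ 3. Hence tw(G) = 3 exactly.

3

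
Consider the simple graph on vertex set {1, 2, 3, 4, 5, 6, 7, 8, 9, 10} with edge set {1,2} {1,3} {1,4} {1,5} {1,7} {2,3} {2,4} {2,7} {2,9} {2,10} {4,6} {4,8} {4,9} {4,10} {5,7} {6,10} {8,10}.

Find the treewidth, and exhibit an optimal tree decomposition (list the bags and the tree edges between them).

The largest bag has 3 vertices, giving width 2; this decomposition certifies tw(G) ≤ 2. For the lower bound, the 3 vertices {4, 8, 10} are pairwise adjacent, and any tree decomposition puts a clique entirely inside one bag — forcing width ≥ 2. Therefore the treewidth is 2.

Treewidth 2.
Bags: B1 = {1, 2, 7}  B2 = {1, 5, 7}  B3 = {1, 2, 3}  B4 = {1, 2, 4}  B5 = {2, 4, 10}  B6 = {4, 6, 10}  B7 = {2, 4, 9}  B8 = {4, 8, 10}
Tree: B1–B2, B1–B3, B3–B4, B4–B5, B5–B6, B5–B7, B5–B8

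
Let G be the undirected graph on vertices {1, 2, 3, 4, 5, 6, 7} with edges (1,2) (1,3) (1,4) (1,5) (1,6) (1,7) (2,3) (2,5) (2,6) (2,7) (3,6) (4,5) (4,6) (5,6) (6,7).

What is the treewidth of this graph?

A width-3 tree decomposition is:
Bags: B1 = {1, 2, 6, 7}  B2 = {1, 2, 3, 6}  B3 = {1, 2, 5, 6}  B4 = {1, 4, 5, 6}
Tree: B1–B2, B1–B3, B3–B4
The largest bag has 4 vertices, giving width 3; this decomposition certifies tw(G) ≤ 3. For the lower bound, the 4 vertices {1, 2, 3, 6} are pairwise adjacent, and any tree decomposition puts a clique entirely inside one bag — forcing width ≥ 3. Therefore the treewidth is 3.

3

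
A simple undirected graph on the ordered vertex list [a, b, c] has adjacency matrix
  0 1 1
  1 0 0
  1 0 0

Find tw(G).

1

A width-1 tree decomposition is:
Bags: B1 = {a, b}  B2 = {a, c}
Tree: B1–B2
Every bag has size at most 2, so the width is 2 − 1 = 1 and tw(G) ≤ 1. Any graph with an edge has treewidth ≥ 1, and G has the edge a–b. Therefore the treewidth is 1.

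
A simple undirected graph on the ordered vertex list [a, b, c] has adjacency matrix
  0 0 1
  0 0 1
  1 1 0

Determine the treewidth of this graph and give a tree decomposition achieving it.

The largest bag has 2 vertices, giving width 1; this decomposition certifies tw(G) ≤ 1. G has an edge, so its treewidth is at least 1. The upper and lower bounds meet at 1, so that is the treewidth.

Treewidth 1.
One optimal decomposition is:
Bags: B1 = {b, c}  B2 = {a, c}
Tree: B1–B2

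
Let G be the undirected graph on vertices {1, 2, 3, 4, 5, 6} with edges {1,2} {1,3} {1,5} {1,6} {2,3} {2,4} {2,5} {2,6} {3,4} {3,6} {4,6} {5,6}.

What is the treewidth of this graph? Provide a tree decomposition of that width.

The largest bag has 4 vertices, giving width 3; this decomposition certifies tw(G) ≤ 3. Conversely, {1, 2, 3, 6} is a clique of size 4, and the vertices of any clique must share a bag in every tree decomposition; so some bag has ≥ 4 vertices and tw(G) ≥ 3. Combining the bounds, tw(G) = 3.

Treewidth 3.
One such decomposition:
Bags: B1 = {1, 2, 3, 6}  B2 = {2, 3, 4, 6}  B3 = {1, 2, 5, 6}
Tree: B1–B2, B1–B3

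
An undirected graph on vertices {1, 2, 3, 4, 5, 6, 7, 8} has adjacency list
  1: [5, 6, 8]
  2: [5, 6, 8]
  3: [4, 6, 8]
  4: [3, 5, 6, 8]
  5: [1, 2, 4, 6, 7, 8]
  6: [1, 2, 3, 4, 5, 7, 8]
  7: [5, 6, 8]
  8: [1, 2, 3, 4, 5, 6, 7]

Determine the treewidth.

3

A width-3 tree decomposition is:
Bags: B1 = {1, 5, 6, 8}  B2 = {4, 5, 6, 8}  B3 = {3, 4, 6, 8}  B4 = {5, 6, 7, 8}  B5 = {2, 5, 6, 8}
Tree: B1–B2, B2–B3, B1–B4, B2–B5
Each bag holds 4 vertices, so the decomposition has width 3, which upper-bounds the treewidth. For the lower bound, the 4 vertices {3, 4, 6, 8} are pairwise adjacent, and any tree decomposition puts a clique entirely inside one bag — forcing width ≥ 3. Therefore the treewidth is 3.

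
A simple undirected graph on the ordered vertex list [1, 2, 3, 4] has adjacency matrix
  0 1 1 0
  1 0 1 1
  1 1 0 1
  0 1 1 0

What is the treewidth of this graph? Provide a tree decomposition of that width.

Each bag holds 3 vertices, so the decomposition has width 2, which upper-bounds the treewidth. For the lower bound, the 3 vertices {1, 2, 3} are pairwise adjacent, and any tree decomposition puts a clique entirely inside one bag — forcing width ≥ 2. Therefore the treewidth is 2.

Treewidth 2.
One such decomposition:
Bags: B1 = {1, 2, 3}  B2 = {2, 3, 4}
Tree: B1–B2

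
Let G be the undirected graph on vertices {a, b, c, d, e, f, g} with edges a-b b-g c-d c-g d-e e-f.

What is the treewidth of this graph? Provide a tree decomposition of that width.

The largest bag has 2 vertices, giving width 1; this decomposition certifies tw(G) ≤ 1. Since G has at least one edge (e.g. f–e), it is not an edgeless graph, so tw(G) ≥ 1. Hence tw(G) = 1 exactly.

Treewidth 1.
One such decomposition:
Bags: B1 = {e, f}  B2 = {d, e}  B3 = {c, d}  B4 = {c, g}  B5 = {b, g}  B6 = {a, b}
Tree: B1–B2, B2–B3, B3–B4, B4–B5, B5–B6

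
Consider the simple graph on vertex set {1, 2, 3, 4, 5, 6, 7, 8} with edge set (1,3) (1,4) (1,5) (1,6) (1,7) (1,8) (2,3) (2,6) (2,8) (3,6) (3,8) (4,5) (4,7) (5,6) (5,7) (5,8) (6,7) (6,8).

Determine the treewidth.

A width-3 tree decomposition is:
Bags: B1 = {1, 5, 6, 7}  B2 = {1, 5, 6, 8}  B3 = {1, 3, 6, 8}  B4 = {1, 4, 5, 7}  B5 = {2, 3, 6, 8}
Tree: B1–B2, B2–B3, B1–B4, B3–B5
Every bag has size at most 4, so the width is 4 − 1 = 3 and tw(G) ≤ 3. For the lower bound, the 4 vertices {1, 3, 6, 8} are pairwise adjacent, and any tree decomposition puts a clique entirely inside one bag — forcing width ≥ 3. Combining the bounds, tw(G) = 3.

3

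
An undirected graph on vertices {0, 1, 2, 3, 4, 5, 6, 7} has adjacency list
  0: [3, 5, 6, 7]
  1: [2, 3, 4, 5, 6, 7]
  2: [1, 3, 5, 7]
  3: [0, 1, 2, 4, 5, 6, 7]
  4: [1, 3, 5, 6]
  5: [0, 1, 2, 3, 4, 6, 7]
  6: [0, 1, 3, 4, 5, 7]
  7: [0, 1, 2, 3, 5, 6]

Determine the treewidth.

A width-4 tree decomposition is:
Bags: B1 = {1, 3, 5, 6, 7}  B2 = {0, 3, 5, 6, 7}  B3 = {1, 2, 3, 5, 7}  B4 = {1, 3, 4, 5, 6}
Tree: B1–B2, B1–B3, B1–B4
Each bag holds 5 vertices, so the decomposition has width 4, which upper-bounds the treewidth. Conversely, {0, 3, 5, 6, 7} is a clique of size 5, and the vertices of any clique must share a bag in every tree decomposition; so some bag has ≥ 5 vertices and tw(G) ≥ 4. Combining the bounds, tw(G) = 4.

4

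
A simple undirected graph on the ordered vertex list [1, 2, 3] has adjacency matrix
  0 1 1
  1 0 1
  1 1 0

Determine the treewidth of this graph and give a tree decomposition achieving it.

With just one bag of size 3, the width is 3 − 1 = 2, so tw(G) ≤ 2. On the other hand G contains the 3-clique {1, 2, 3}. A clique must lie in a single bag of any decomposition, so no decomposition can have width below 2. Therefore the treewidth is 2.

Treewidth 2.
One such decomposition:
Bags: B1 = {1, 2, 3}
Tree: (single bag)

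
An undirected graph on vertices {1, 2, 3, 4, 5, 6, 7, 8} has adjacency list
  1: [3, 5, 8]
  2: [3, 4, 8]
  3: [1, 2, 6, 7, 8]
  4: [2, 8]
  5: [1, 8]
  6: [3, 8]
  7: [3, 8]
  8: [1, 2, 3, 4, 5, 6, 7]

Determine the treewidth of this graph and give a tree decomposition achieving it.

Every bag has size at most 3, so the width is 3 − 1 = 2 and tw(G) ≤ 2. Conversely, {1, 3, 8} is a clique of size 3, and the vertices of any clique must share a bag in every tree decomposition; so some bag has ≥ 3 vertices and tw(G) ≥ 2. The upper and lower bounds meet at 2, so that is the treewidth.

Treewidth 2.
One such decomposition:
Bags: B1 = {2, 3, 8}  B2 = {2, 4, 8}  B3 = {1, 3, 8}  B4 = {3, 7, 8}  B5 = {3, 6, 8}  B6 = {1, 5, 8}
Tree: B1–B2, B1–B3, B3–B4, B4–B5, B3–B6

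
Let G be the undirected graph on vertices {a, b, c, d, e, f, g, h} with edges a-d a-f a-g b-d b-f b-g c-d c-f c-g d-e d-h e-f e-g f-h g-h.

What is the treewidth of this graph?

A width-3 tree decomposition is:
Bags: B1 = {d, f, g, h}  B2 = {c, d, f, g}  B3 = {a, d, f, g}  B4 = {d, e, f, g}  B5 = {b, d, f, g}
Tree: B1–B2, B2–B3, B3–B4, B4–B5
Every bag has size at most 4, so the width is 4 − 1 = 3 and tw(G) ≤ 3. For the lower bound: the 4 vertex sets {g,h}, {c,d}, {f}, {a} are disjoint, each induces a connected subgraph, and every pair is joined by at least one edge of G. Contracting each set to a single vertex therefore yields K_{4} as a minor, and since treewidth is minor-monotone, tw(G) ≥ tw(K_{4}) = 3. Therefore the treewidth is 3.

3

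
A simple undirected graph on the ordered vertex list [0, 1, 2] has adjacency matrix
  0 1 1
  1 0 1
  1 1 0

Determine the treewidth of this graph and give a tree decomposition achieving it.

With just one bag of size 3, the width is 3 − 1 = 2, so tw(G) ≤ 2. For the lower bound, the 3 vertices {0, 1, 2} are pairwise adjacent, and any tree decomposition puts a clique entirely inside one bag — forcing width ≥ 2. The upper and lower bounds meet at 2, so that is the treewidth.

Treewidth 2.
One optimal decomposition is:
Bags: B1 = {0, 1, 2}
Tree: (single bag)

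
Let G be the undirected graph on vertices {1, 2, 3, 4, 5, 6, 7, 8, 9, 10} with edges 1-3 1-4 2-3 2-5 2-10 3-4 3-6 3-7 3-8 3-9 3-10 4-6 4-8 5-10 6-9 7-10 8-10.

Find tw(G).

2

A width-2 tree decomposition is:
Bags: B1 = {3, 8, 10}  B2 = {3, 4, 8}  B3 = {3, 7, 10}  B4 = {2, 3, 10}  B5 = {3, 4, 6}  B6 = {1, 3, 4}  B7 = {3, 6, 9}  B8 = {2, 5, 10}
Tree: B1–B2, B1–B3, B1–B4, B2–B5, B5–B6, B5–B7, B4–B8
Each bag holds 3 vertices, so the decomposition has width 2, which upper-bounds the treewidth. Conversely, {2, 3, 10} is a clique of size 3, and the vertices of any clique must share a bag in every tree decomposition; so some bag has ≥ 3 vertices and tw(G) ≥ 2. The upper and lower bounds meet at 2, so that is the treewidth.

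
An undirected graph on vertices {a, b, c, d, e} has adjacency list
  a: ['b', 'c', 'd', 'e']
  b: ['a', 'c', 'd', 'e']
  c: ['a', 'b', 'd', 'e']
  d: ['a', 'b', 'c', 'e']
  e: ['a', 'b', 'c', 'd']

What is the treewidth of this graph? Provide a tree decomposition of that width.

Treewidth 4.
Bags: B1 = {a, b, c, d, e}
Tree: (single bag)

A single bag containing all 5 vertices is trivially a valid decomposition of width 4. Conversely, {a, b, c, d, e} is a clique of size 5, and the vertices of any clique must share a bag in every tree decomposition; so some bag has ≥ 5 vertices and tw(G) ≥ 4. Therefore the treewidth is 4.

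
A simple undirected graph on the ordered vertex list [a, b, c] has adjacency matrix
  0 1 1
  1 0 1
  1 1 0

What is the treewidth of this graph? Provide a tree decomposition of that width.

With just one bag of size 3, the width is 3 − 1 = 2, so tw(G) ≤ 2. For the lower bound, the 3 vertices {a, b, c} are pairwise adjacent, and any tree decomposition puts a clique entirely inside one bag — forcing width ≥ 2. Therefore the treewidth is 2.

Treewidth 2.
One optimal decomposition is:
Bags: B1 = {a, b, c}
Tree: (single bag)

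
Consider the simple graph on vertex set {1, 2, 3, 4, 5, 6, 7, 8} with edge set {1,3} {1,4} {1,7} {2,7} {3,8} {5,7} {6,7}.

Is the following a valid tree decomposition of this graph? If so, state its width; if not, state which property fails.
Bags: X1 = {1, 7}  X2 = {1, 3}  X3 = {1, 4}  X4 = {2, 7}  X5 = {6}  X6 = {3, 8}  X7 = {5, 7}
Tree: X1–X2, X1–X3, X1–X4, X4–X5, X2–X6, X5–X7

No — edge (7,6) lies in no bag.

A tree decomposition must satisfy three properties: every vertex lies in some bag; for every edge, both endpoints lie together in some bag; and for every vertex, the bags containing it form a connected subtree. Here edge (7,6) lies in no bag, so the decomposition is invalid.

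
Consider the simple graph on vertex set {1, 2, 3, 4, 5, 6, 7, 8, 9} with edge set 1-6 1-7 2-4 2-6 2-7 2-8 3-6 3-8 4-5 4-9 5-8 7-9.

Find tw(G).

A width-3 tree decomposition is:
Bags: B1 = {1, 6, 7, 9}  B2 = {2, 6, 7, 9}  B3 = {2, 4, 6, 9}  B4 = {2, 3, 4, 6}  B5 = {2, 3, 4, 8}  B6 = {3, 4, 5, 8}
Tree: B1–B2, B2–B3, B3–B4, B4–B5, B5–B6
Every bag has size at most 4, so the width is 4 − 1 = 3 and tw(G) ≤ 3. For the lower bound: the 4 vertex sets {1,7,9}, {6}, {2}, {3,4,5,8} are disjoint, each induces a connected subgraph, and every pair is joined by at least one edge of G. Contracting each set to a single vertex therefore yields K_{4} as a minor, and since treewidth is minor-monotone, tw(G) ≥ tw(K_{4}) = 3. Combining the bounds, tw(G) = 3.

3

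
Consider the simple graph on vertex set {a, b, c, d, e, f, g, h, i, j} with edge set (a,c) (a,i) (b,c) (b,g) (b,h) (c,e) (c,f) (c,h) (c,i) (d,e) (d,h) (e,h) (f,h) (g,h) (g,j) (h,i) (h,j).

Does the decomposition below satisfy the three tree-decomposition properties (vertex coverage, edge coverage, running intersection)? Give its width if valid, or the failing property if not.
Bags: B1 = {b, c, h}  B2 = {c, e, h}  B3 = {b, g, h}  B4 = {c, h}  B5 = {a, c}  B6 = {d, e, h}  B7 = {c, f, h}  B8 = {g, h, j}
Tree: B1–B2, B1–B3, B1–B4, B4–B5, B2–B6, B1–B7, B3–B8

A tree decomposition must satisfy three properties: every vertex lies in some bag; for every edge, both endpoints lie together in some bag; and for every vertex, the bags containing it form a connected subtree. Here vertex i appears in no bag, so the decomposition is invalid.

No — vertex i appears in no bag.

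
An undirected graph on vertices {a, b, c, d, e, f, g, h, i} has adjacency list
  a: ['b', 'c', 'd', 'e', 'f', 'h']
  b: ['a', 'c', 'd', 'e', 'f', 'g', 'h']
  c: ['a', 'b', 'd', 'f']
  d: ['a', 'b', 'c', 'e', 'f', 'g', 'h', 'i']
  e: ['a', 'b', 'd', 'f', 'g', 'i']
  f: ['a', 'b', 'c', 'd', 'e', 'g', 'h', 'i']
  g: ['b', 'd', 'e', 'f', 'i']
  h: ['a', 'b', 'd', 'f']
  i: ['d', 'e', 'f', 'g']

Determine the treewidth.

4

A width-4 tree decomposition is:
Bags: B1 = {b, d, e, f, g}  B2 = {a, b, d, e, f}  B3 = {a, b, c, d, f}  B4 = {a, b, d, f, h}  B5 = {d, e, f, g, i}
Tree: B1–B2, B2–B3, B2–B4, B1–B5
Every bag has size at most 5, so the width is 5 − 1 = 4 and tw(G) ≤ 4. On the other hand G contains the 5-clique {b, d, e, f, g}. A clique must lie in a single bag of any decomposition, so no decomposition can have width below 4. Hence tw(G) = 4 exactly.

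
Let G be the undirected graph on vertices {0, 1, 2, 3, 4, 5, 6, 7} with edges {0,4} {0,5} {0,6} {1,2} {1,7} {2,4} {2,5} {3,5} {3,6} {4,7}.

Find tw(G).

A width-2 tree decomposition is:
Bags: B1 = {1, 4, 7}  B2 = {1, 2, 4}  B3 = {0, 2, 4}  B4 = {0, 2, 5}  B5 = {0, 5, 6}  B6 = {3, 5, 6}
Tree: B1–B2, B2–B3, B3–B4, B4–B5, B5–B6
Each bag holds 3 vertices, so the decomposition has width 2, which upper-bounds the treewidth. Since 7–1–2–4–7 is a cycle in G, G is not acyclic. Forests are exactly the graphs of treewidth ≤ 1, so tw(G) ≥ 2. The upper and lower bounds meet at 2, so that is the treewidth.

2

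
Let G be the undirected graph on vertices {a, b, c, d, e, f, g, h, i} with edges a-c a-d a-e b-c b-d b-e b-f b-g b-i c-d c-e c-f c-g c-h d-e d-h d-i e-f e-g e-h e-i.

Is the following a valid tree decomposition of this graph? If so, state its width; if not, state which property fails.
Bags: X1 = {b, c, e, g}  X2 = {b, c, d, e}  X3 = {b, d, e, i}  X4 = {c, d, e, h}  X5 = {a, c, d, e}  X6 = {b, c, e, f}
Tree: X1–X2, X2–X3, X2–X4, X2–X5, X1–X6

Yes; width 3.

Vertex coverage: the bags together contain {a, b, c, d, e, f, g, h, i}, the full vertex set. Edge coverage: each edge of G has both endpoints in at least one bag. Running intersection: for every vertex, the bags containing it form a connected subtree. All three properties hold, so this is a valid tree decomposition of width max|bag| − 1 = 3, and hence tw(G) ≤ 3.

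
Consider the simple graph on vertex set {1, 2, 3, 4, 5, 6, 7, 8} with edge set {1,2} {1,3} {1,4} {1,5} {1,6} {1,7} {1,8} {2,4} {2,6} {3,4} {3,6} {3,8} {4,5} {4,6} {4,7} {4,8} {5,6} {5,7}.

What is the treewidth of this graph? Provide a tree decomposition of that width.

Every bag has size at most 4, so the width is 4 − 1 = 3 and tw(G) ≤ 3. For the lower bound, the 4 vertices {1, 3, 4, 8} are pairwise adjacent, and any tree decomposition puts a clique entirely inside one bag — forcing width ≥ 3. Hence tw(G) = 3 exactly.

Treewidth 3.
One such decomposition:
Bags: B1 = {1, 4, 5, 6}  B2 = {1, 3, 4, 6}  B3 = {1, 2, 4, 6}  B4 = {1, 4, 5, 7}  B5 = {1, 3, 4, 8}
Tree: B1–B2, B1–B3, B1–B4, B2–B5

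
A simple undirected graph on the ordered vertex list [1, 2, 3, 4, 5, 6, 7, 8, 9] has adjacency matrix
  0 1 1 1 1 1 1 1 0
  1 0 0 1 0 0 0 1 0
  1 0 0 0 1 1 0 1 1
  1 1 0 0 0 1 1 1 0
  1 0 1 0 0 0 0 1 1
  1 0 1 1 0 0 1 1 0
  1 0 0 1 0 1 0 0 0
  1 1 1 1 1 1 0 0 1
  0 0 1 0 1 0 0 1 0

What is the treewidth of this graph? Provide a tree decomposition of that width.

Each bag holds 4 vertices, so the decomposition has width 3, which upper-bounds the treewidth. For the lower bound, the 4 vertices {1, 2, 4, 8} are pairwise adjacent, and any tree decomposition puts a clique entirely inside one bag — forcing width ≥ 3. Therefore the treewidth is 3.

Treewidth 3.
Bags: B1 = {1, 4, 6, 8}  B2 = {1, 3, 6, 8}  B3 = {1, 2, 4, 8}  B4 = {1, 3, 5, 8}  B5 = {3, 5, 8, 9}  B6 = {1, 4, 6, 7}
Tree: B1–B2, B1–B3, B2–B4, B4–B5, B1–B6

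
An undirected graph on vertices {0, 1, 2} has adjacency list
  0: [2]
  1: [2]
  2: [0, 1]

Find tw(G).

1

A width-1 tree decomposition is:
Bags: B1 = {0, 2}  B2 = {1, 2}
Tree: B1–B2
Every bag has size at most 2, so the width is 2 − 1 = 1 and tw(G) ≤ 1. G has an edge, so its treewidth is at least 1. Hence tw(G) = 1 exactly.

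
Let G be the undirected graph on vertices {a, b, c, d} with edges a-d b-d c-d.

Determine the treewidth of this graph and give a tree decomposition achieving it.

Treewidth 1.
Bags: B1 = {b, d}  B2 = {a, d}  B3 = {c, d}
Tree: B1–B2, B1–B3

Each bag holds 2 vertices, so the decomposition has width 1, which upper-bounds the treewidth. G has an edge, so its treewidth is at least 1. The upper and lower bounds meet at 1, so that is the treewidth.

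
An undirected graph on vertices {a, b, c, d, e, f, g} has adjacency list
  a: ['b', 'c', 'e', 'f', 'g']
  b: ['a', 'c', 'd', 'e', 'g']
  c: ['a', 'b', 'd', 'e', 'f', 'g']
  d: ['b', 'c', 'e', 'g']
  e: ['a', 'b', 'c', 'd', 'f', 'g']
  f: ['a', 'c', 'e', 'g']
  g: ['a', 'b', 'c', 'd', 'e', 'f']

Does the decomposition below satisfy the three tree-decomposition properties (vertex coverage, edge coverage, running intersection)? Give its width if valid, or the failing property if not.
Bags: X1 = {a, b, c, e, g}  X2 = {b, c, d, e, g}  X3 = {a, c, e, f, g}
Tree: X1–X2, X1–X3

Every vertex of G appears in some bag (union = {a, b, c, d, e, f, g}); every edge is covered by a bag; and for each vertex v the set of bags containing v is connected in the bag tree. The decomposition is therefore valid. The largest bag has 5 vertices, so the width is 4.

Yes; width 4.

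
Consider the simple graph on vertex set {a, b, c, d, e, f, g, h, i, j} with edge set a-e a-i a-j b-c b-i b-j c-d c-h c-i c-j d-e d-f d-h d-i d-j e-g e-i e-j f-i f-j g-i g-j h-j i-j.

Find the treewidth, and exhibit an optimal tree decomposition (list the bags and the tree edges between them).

Treewidth 3.
One optimal decomposition is:
Bags: B1 = {d, e, i, j}  B2 = {c, d, i, j}  B3 = {b, c, i, j}  B4 = {c, d, h, j}  B5 = {d, f, i, j}  B6 = {e, g, i, j}  B7 = {a, e, i, j}
Tree: B1–B2, B2–B3, B2–B4, B2–B5, B1–B6, B1–B7

Every bag has size at most 4, so the width is 4 − 1 = 3 and tw(G) ≤ 3. Conversely, {c, d, h, j} is a clique of size 4, and the vertices of any clique must share a bag in every tree decomposition; so some bag has ≥ 4 vertices and tw(G) ≥ 3. Therefore the treewidth is 3.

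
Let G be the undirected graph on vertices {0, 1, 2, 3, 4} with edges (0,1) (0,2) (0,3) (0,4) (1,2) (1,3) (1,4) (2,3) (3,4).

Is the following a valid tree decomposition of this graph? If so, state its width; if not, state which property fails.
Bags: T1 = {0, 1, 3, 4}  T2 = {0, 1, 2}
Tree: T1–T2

No — edge (3,2) lies in no bag.

A tree decomposition must satisfy three properties: every vertex lies in some bag; for every edge, both endpoints lie together in some bag; and for every vertex, the bags containing it form a connected subtree. Here edge (3,2) lies in no bag, so the decomposition is invalid.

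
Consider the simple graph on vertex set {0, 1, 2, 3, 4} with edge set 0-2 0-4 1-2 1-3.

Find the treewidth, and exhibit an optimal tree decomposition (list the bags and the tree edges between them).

Treewidth 1.
Bags: B1 = {0, 4}  B2 = {0, 2}  B3 = {1, 2}  B4 = {1, 3}
Tree: B1–B2, B2–B3, B3–B4

Each bag holds 2 vertices, so the decomposition has width 1, which upper-bounds the treewidth. Since G has at least one edge (e.g. 4–0), it is not an edgeless graph, so tw(G) ≥ 1. The upper and lower bounds meet at 1, so that is the treewidth.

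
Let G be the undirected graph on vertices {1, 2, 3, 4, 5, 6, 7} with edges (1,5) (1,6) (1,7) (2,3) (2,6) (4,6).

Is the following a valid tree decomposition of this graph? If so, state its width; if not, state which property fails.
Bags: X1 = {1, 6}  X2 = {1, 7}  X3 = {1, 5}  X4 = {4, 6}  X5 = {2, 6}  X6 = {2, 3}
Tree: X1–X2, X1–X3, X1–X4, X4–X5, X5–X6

Vertex coverage: the bags together contain {1, 2, 3, 4, 5, 6, 7}, the full vertex set. Edge coverage: each edge of G has both endpoints in at least one bag. Running intersection: for every vertex, the bags containing it form a connected subtree. All three properties hold, so this is a valid tree decomposition of width max|bag| − 1 = 1, and hence tw(G) ≤ 1.

Yes; width 1.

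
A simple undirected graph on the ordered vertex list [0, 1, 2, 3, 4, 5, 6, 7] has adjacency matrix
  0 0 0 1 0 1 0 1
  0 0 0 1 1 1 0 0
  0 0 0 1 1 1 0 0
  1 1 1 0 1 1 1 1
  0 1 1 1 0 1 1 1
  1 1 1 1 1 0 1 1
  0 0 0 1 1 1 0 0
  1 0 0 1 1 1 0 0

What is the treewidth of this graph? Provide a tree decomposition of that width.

Every bag has size at most 4, so the width is 4 − 1 = 3 and tw(G) ≤ 3. Conversely, {0, 3, 5, 7} is a clique of size 4, and the vertices of any clique must share a bag in every tree decomposition; so some bag has ≥ 4 vertices and tw(G) ≥ 3. Combining the bounds, tw(G) = 3.

Treewidth 3.
One optimal decomposition is:
Bags: B1 = {2, 3, 4, 5}  B2 = {1, 3, 4, 5}  B3 = {3, 4, 5, 7}  B4 = {3, 4, 5, 6}  B5 = {0, 3, 5, 7}
Tree: B1–B2, B1–B3, B3–B4, B3–B5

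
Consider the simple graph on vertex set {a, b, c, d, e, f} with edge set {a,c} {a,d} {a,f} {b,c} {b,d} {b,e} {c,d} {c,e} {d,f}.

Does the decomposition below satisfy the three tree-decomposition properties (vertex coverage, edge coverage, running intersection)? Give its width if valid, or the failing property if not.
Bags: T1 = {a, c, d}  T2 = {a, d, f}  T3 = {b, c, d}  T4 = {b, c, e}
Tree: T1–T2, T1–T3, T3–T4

Every vertex of G appears in some bag (union = {a, b, c, d, e, f}); every edge is covered by a bag; and for each vertex v the set of bags containing v is connected in the bag tree. The decomposition is therefore valid. The largest bag has 3 vertices, so the width is 2.

Yes; width 2.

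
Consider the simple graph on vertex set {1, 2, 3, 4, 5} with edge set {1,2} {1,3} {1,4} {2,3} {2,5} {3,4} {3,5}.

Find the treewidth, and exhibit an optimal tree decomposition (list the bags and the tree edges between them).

Treewidth 2.
One optimal decomposition is:
Bags: B1 = {1, 3, 4}  B2 = {1, 2, 3}  B3 = {2, 3, 5}
Tree: B1–B2, B2–B3

The largest bag has 3 vertices, giving width 2; this decomposition certifies tw(G) ≤ 2. For the lower bound, the 3 vertices {1, 2, 3} are pairwise adjacent, and any tree decomposition puts a clique entirely inside one bag — forcing width ≥ 2. Hence tw(G) = 2 exactly.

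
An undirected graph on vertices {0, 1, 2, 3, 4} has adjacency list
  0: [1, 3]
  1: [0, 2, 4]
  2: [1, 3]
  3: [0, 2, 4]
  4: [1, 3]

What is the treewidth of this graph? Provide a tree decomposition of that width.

Each bag holds 3 vertices, so the decomposition has width 2, which upper-bounds the treewidth. For the lower bound, G contains the cycle 4–1–0–3–4, so G is not a forest; only forests have treewidth ≤ 1, hence tw(G) ≥ 2. Therefore the treewidth is 2.

Treewidth 2.
Bags: B1 = {1, 3, 4}  B2 = {0, 1, 3}  B3 = {1, 2, 3}
Tree: B1–B2, B2–B3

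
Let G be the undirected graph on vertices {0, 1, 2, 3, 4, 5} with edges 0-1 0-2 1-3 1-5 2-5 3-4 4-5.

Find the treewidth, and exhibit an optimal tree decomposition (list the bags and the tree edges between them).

Every bag has size at most 3, so the width is 3 − 1 = 2 and tw(G) ≤ 2. The edges 0–2–5–1–0 form a cycle, so G is not a tree and its treewidth is at least 2. The upper and lower bounds meet at 2, so that is the treewidth.

Treewidth 2.
Bags: B1 = {0, 1, 2}  B2 = {1, 2, 5}  B3 = {1, 3, 5}  B4 = {3, 4, 5}
Tree: B1–B2, B2–B3, B3–B4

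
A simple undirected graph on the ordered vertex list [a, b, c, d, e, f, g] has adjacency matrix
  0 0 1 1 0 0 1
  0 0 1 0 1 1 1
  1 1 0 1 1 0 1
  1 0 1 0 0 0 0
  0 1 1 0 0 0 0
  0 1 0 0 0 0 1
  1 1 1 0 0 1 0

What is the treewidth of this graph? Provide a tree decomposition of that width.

Each bag holds 3 vertices, so the decomposition has width 2, which upper-bounds the treewidth. Conversely, {a, c, d} is a clique of size 3, and the vertices of any clique must share a bag in every tree decomposition; so some bag has ≥ 3 vertices and tw(G) ≥ 2. Combining the bounds, tw(G) = 2.

Treewidth 2.
One optimal decomposition is:
Bags: B1 = {b, f, g}  B2 = {b, c, g}  B3 = {a, c, g}  B4 = {b, c, e}  B5 = {a, c, d}
Tree: B1–B2, B2–B3, B2–B4, B3–B5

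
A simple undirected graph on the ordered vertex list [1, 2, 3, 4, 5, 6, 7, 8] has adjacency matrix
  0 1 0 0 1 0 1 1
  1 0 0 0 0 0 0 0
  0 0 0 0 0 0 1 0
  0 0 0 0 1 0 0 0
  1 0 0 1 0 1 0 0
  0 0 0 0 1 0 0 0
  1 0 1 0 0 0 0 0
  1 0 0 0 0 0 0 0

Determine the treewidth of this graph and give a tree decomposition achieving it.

Treewidth 1.
One optimal decomposition is:
Bags: B1 = {1, 8}  B2 = {1, 5}  B3 = {4, 5}  B4 = {1, 7}  B5 = {1, 2}  B6 = {5, 6}  B7 = {3, 7}
Tree: B1–B2, B2–B3, B2–B4, B1–B5, B3–B6, B4–B7

Every bag has size at most 2, so the width is 2 − 1 = 1 and tw(G) ≤ 1. Since G has at least one edge (e.g. 1–8), it is not an edgeless graph, so tw(G) ≥ 1. Combining the bounds, tw(G) = 1.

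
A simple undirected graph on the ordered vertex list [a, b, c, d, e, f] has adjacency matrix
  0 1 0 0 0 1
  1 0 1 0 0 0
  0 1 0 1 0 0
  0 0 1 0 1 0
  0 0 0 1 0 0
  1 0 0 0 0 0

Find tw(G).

A width-1 tree decomposition is:
Bags: B1 = {a, f}  B2 = {a, b}  B3 = {b, c}  B4 = {c, d}  B5 = {d, e}
Tree: B1–B2, B2–B3, B3–B4, B4–B5
Every bag has size at most 2, so the width is 2 − 1 = 1 and tw(G) ≤ 1. Since G has at least one edge (e.g. f–a), it is not an edgeless graph, so tw(G) ≥ 1. The upper and lower bounds meet at 1, so that is the treewidth.

1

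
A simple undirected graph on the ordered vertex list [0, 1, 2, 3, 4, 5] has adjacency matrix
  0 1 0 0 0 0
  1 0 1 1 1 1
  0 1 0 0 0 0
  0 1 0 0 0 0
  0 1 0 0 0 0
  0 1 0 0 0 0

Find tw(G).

A width-1 tree decomposition is:
Bags: B1 = {1, 2}  B2 = {1, 3}  B3 = {0, 1}  B4 = {1, 4}  B5 = {1, 5}
Tree: B1–B2, B2–B3, B2–B4, B1–B5
Every bag has size at most 2, so the width is 2 − 1 = 1 and tw(G) ≤ 1. G has an edge, so its treewidth is at least 1. Hence tw(G) = 1 exactly.

1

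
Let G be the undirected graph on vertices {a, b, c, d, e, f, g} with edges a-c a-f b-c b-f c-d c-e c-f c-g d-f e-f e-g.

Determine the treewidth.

A width-2 tree decomposition is:
Bags: B1 = {c, e, f}  B2 = {c, d, f}  B3 = {a, c, f}  B4 = {b, c, f}  B5 = {c, e, g}
Tree: B1–B2, B2–B3, B1–B4, B1–B5
Each bag holds 3 vertices, so the decomposition has width 2, which upper-bounds the treewidth. For the lower bound, the 3 vertices {c, e, g} are pairwise adjacent, and any tree decomposition puts a clique entirely inside one bag — forcing width ≥ 2. Therefore the treewidth is 2.

2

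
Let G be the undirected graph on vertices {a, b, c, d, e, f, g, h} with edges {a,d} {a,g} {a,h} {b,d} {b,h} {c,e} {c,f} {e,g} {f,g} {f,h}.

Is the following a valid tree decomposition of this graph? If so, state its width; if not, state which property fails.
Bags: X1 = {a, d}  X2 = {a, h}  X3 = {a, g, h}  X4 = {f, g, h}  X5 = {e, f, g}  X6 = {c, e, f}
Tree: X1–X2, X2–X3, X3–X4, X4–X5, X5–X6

No — vertex b appears in no bag.

A tree decomposition must satisfy three properties: every vertex lies in some bag; for every edge, both endpoints lie together in some bag; and for every vertex, the bags containing it form a connected subtree. Here vertex b appears in no bag, so the decomposition is invalid.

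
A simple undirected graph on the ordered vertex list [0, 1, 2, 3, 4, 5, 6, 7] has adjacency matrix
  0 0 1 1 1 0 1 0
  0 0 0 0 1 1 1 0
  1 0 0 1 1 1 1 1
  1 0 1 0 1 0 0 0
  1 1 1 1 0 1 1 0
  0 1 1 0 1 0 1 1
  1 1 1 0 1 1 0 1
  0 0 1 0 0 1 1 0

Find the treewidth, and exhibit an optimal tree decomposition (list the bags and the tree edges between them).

Treewidth 3.
Bags: B1 = {0, 2, 4, 6}  B2 = {2, 4, 5, 6}  B3 = {1, 4, 5, 6}  B4 = {0, 2, 3, 4}  B5 = {2, 5, 6, 7}
Tree: B1–B2, B2–B3, B1–B4, B2–B5

The largest bag has 4 vertices, giving width 3; this decomposition certifies tw(G) ≤ 3. On the other hand G contains the 4-clique {1, 4, 5, 6}. A clique must lie in a single bag of any decomposition, so no decomposition can have width below 3. Hence tw(G) = 3 exactly.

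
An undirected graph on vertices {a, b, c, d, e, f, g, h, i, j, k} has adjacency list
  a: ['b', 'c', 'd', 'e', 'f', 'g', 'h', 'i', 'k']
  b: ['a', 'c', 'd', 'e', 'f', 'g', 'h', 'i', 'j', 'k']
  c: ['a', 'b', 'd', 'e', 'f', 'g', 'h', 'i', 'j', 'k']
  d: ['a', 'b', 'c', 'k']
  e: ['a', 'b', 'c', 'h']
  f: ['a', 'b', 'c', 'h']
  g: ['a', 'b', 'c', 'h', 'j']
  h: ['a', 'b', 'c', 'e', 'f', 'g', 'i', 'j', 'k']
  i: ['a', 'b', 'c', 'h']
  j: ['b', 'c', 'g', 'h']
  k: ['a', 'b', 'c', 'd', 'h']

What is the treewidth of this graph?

A width-4 tree decomposition is:
Bags: B1 = {a, b, c, h, i}  B2 = {a, b, c, g, h}  B3 = {a, b, c, f, h}  B4 = {a, b, c, h, k}  B5 = {a, b, c, d, k}  B6 = {a, b, c, e, h}  B7 = {b, c, g, h, j}
Tree: B1–B2, B2–B3, B2–B4, B4–B5, B2–B6, B2–B7
Every bag has size at most 5, so the width is 5 − 1 = 4 and tw(G) ≤ 4. Conversely, {a, b, c, d, k} is a clique of size 5, and the vertices of any clique must share a bag in every tree decomposition; so some bag has ≥ 5 vertices and tw(G) ≥ 4. Hence tw(G) = 4 exactly.

4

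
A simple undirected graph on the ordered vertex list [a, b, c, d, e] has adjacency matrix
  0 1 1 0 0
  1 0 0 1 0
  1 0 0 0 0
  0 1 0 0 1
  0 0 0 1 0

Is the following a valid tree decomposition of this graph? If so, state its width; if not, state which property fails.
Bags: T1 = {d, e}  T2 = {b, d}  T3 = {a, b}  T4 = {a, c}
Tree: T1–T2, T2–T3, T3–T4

Vertex coverage: the bags together contain {a, b, c, d, e}, the full vertex set. Edge coverage: each edge of G has both endpoints in at least one bag. Running intersection: for every vertex, the bags containing it form a connected subtree. All three properties hold, so this is a valid tree decomposition of width max|bag| − 1 = 1, and hence tw(G) ≤ 1.

Yes; width 1.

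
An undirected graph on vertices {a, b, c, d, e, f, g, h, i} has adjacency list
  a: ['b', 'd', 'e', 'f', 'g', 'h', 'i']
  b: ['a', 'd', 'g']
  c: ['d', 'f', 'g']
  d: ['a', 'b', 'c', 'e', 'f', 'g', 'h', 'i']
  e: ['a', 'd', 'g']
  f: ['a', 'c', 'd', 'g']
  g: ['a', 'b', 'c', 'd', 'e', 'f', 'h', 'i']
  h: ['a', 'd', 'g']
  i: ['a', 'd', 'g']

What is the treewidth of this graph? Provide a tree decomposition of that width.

Each bag holds 4 vertices, so the decomposition has width 3, which upper-bounds the treewidth. For the lower bound, the 4 vertices {c, d, f, g} are pairwise adjacent, and any tree decomposition puts a clique entirely inside one bag — forcing width ≥ 3. The upper and lower bounds meet at 3, so that is the treewidth.

Treewidth 3.
One optimal decomposition is:
Bags: B1 = {a, d, e, g}  B2 = {a, b, d, g}  B3 = {a, d, f, g}  B4 = {a, d, g, i}  B5 = {a, d, g, h}  B6 = {c, d, f, g}
Tree: B1–B2, B1–B3, B2–B4, B2–B5, B3–B6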